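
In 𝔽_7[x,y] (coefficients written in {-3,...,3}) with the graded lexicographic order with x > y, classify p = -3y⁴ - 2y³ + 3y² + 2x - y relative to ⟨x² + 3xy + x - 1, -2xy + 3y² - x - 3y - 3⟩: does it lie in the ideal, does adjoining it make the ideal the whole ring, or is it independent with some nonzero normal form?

-3y⁴ - 2y³ + 3y² + 2x - y is independent of I; its normal form modulo I is -2y² - 2x + 2y + 2.

First compute the reduced Gröbner basis of I by Buchberger's algorithm.
f_1 = x² + 3xy + x - 1, LT = x².
f_2 = -2xy + 3y² - x - 3y - 3, LT = xy.

S(f_1,f_2): lcm = x²y. S = xy² + 3x² + 3xy + 2x - y.
  reduce S modulo (f_1, f_2):
  remainder -2y³ + y² - 3x + 2y - 3 ≠ 0; add h_3 = -2y³ + y² - 3x + 2y - 3 to the basis.

The other S-polynomials (S(f_1,h_3), S(f_2,h_3)) all reduce to 0 modulo the current basis, so we have a Gröbner basis.
Inter-reduce: drop elements whose leading term is divisible by another's, tail-reduce, and make monic.
Reduced Gröbner basis: {y³ + 3y² - 2x - y - 2, x² + y² + 3x - y - 2, xy + 2y² - 3x - 2y - 2}.
Label its elements g_1 = y³ + 3y² - 2x - y - 2, g_2 = x² + y² + 3x - y - 2, g_3 = xy + 2y² - 3x - 2y - 2.

Reduce p = -3y⁴ - 2y³ + 3y² + 2x - y modulo G:
  leading term y⁴: subtract (-3y)·g_1 from -3y⁴ - 2y³ + 3y² + 2x - y → xy + 2x
  leading term xy: subtract (1)·g_3 from xy + 2x → -2y² - 2x + 2y + 2
  leading term y²: no divisor's leading term divides it; move -2y² to the remainder.
  leading term x: no divisor's leading term divides it; move -2x to the remainder.
  leading term y: no divisor's leading term divides it; move 2y to the remainder.
  leading term 1: no divisor's leading term divides it; move 2 to the remainder.
  normal form = -2y² - 2x + 2y + 2.
The normal form is nonzero, so p ∉ I. Since p minus its normal form lies in I, I + (p) = I + (r) where r = -2y² - 2x + 2y + 2; decide whether this ideal is the whole ring.
Run Buchberger on G together with r (pairs among the g_i already reduce to 0 since G is a Gröbner basis):
g_1 = y³ + 3y² - 2x - y - 2, LT = y³.
g_2 = x² + y² + 3x - y - 2, LT = x².
g_3 = xy + 2y² - 3x - 2y - 2, LT = xy.
r = -2y² - 2x + 2y + 2, LT = y².

S(g_1,r): lcm = y³. S = -xy - 3y² - 2x - 2.
  reduce S modulo (g_1, g_2, g_3, r):
  remainder 3x - 3y + 2 ≠ 0; add m_5 = 3x - 3y + 2 to the basis.

S(g_3,r): lcm = xy². S = 2y³ - x² - 2xy - 2y² + x - 2y.
  reduce S modulo (g_1, g_2, g_3, r, m_5):
  remainder -3y + 1 ≠ 0; add m_6 = -3y + 1 to the basis.

The other S-polynomials (S(g_1,g_2), S(g_1,g_3), S(g_2,g_3), S(g_2,r), S(g_1,m_5), S(g_2,m_5), S(g_3,m_5), S(r,m_5), S(g_1,m_6), S(g_2,m_6), S(g_3,m_6), S(r,m_6), S(m_5,m_6)) all reduce to 0 modulo the current basis, so we have a Gröbner basis.
Inter-reduce: drop elements whose leading term is divisible by another's, tail-reduce, and make monic.
Reduced Gröbner basis: {x - 2, y + 2}.
The reduced Gröbner basis of I + (p) is {x - 2, y + 2} ≠ {1}, a proper ideal, so the enlarged system stays consistent: p is independent of I, with normal form -2y² - 2x + 2y + 2.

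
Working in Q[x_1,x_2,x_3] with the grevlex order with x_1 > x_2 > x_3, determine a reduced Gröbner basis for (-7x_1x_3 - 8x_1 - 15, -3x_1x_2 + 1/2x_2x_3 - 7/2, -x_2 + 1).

G = {x_3^2 - 41/7x_3 + 34/7, x_1 - 1/6x_3 + 7/6, x_2 - 1}

Buchberger's algorithm terminates because the ascending chain of leading-term ideals stabilizes.

f_1 = -7x_1x_3 - 8x_1 - 15, LT = x_1x_3.
f_2 = -3x_1x_2 + 1/2x_2x_3 - 7/2, LT = x_1x_2.
f_3 = -x_2 + 1, LT = x_2.

S(f_1,f_2): lcm = x_1x_2x_3. S = 1/6x_2x_3^2 + 8/7x_1x_2 + 15/7x_2 - 7/6x_3.
  leading term x_2x_3^2: subtract (-1/6x_3^2)·f_3 from 1/6x_2x_3^2 + 8/7x_1x_2 + 15/7x_2 - 7/6x_3 → 8/7x_1x_2 + 1/6x_3^2 + 15/7x_2 - 7/6x_3
  leading term x_1x_2: subtract (-8/21)·f_2 from 8/7x_1x_2 + 1/6x_3^2 + 15/7x_2 - 7/6x_3 → 4/21x_2x_3 + 1/6x_3^2 + 15/7x_2 - 7/6x_3 - 4/3
  leading term x_2x_3: subtract (-4/21x_3)·f_3 from 4/21x_2x_3 + 1/6x_3^2 + 15/7x_2 - 7/6x_3 - 4/3 → 1/6x_3^2 + 15/7x_2 - 41/42x_3 - 4/3
  leading term x_3^2: no divisor's leading term divides it; move 1/6x_3^2 to the remainder.
  leading term x_2: subtract (-15/7)·f_3 from 15/7x_2 - 41/42x_3 - 4/3 → -41/42x_3 + 17/21
  leading term x_3: no divisor's leading term divides it; move -41/42x_3 to the remainder.
  leading term 1: no divisor's leading term divides it; move 17/21 to the remainder.
  remainder 1/6x_3^2 - 41/42x_3 + 17/21 ≠ 0; add g_4 = 1/6x_3^2 - 41/42x_3 + 17/21 to the basis.

S(f_2,f_3): lcm = x_1x_2. S = -1/6x_2x_3 + x_1 + 7/6.
  leading term x_2x_3: subtract (1/6x_3)·f_3 from -1/6x_2x_3 + x_1 + 7/6 → x_1 - 1/6x_3 + 7/6
  leading term x_1: no divisor's leading term divides it; move x_1 to the remainder.
  leading term x_3: no divisor's leading term divides it; move -1/6x_3 to the remainder.
  leading term 1: no divisor's leading term divides it; move 7/6 to the remainder.
  remainder x_1 - 1/6x_3 + 7/6 ≠ 0; add g_5 = x_1 - 1/6x_3 + 7/6 to the basis.

The other S-polynomials (S(f_1,f_3), S(f_1,g_4), S(f_2,g_4), S(f_3,g_4), S(f_1,g_5), S(f_2,g_5), S(f_3,g_5), S(g_4,g_5)) all reduce to 0 modulo the current basis, so we have a Gröbner basis.
Inter-reduce: drop elements whose leading term is divisible by another's, tail-reduce, and make monic.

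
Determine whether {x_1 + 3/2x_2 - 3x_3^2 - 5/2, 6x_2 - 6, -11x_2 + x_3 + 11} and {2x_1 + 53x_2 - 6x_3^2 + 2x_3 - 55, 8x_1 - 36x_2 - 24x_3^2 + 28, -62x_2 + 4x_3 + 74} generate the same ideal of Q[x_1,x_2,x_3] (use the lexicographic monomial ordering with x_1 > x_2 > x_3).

Since reduced Gröbner bases are canonical representatives of ideals under a given ordering, it suffices to compute and compare them.
Buchberger on the first generating set:
f_1 = x_1 + 3/2x_2 - 3x_3^2 - 5/2, LT = x_1.
f_2 = 6x_2 - 6, LT = x_2.
f_3 = -11x_2 + x_3 + 11, LT = x_2.

S(f_2,f_3): lcm = x_2. S = 1/11x_3.
  reduce S modulo (f_1, f_2, f_3):
  remainder 1/11x_3 ≠ 0; add g_4 = 1/11x_3 to the basis.

The other S-polynomials (S(f_1,f_2), S(f_1,f_3), S(f_1,g_4), S(f_2,g_4), S(f_3,g_4)) all reduce to 0 modulo the current basis, so we have a Gröbner basis.
Inter-reduce: drop elements whose leading term is divisible by another's, tail-reduce, and make monic.
Reduced Gröbner basis: {x_1 - 1, x_2 - 1, x_3}.

Buchberger on the second generating set:
h_1 = 2x_1 + 53x_2 - 6x_3^2 + 2x_3 - 55, LT = x_1.
h_2 = 8x_1 - 36x_2 - 24x_3^2 + 28, LT = x_1.
h_3 = -62x_2 + 4x_3 + 74, LT = x_2.

S(h_1,h_2): lcm = x_1. S = 31x_2 + x_3 - 31.
  reduce S modulo (h_1, h_2, h_3):
  remainder 3x_3 + 6 ≠ 0; add k_4 = 3x_3 + 6 to the basis.

The other S-polynomials (S(h_1,h_3), S(h_2,h_3), S(h_1,k_4), S(h_2,k_4), S(h_3,k_4)) all reduce to 0 modulo the current basis, so we have a Gröbner basis.
Inter-reduce: drop elements whose leading term is divisible by another's, tail-reduce, and make monic.
Reduced Gröbner basis: {x_1 - 412/31, x_2 - 33/31, x_3 + 2}.

Since the reduced bases disagree, the two ideals are not the same.
The same test decides containment: I ⊆ J iff every generator of I reduces to 0 modulo a Gröbner basis of J.

No, the ideals differ.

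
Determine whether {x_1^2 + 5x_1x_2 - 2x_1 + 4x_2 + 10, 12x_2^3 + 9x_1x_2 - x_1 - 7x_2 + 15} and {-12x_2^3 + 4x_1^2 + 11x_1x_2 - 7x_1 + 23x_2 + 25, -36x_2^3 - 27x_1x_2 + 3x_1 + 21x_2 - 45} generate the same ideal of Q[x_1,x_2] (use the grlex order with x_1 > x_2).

Yes, the ideals are equal.

Two ideals are equal iff their reduced Gröbner bases coincide (the reduced basis is unique for a fixed ordering).
Buchberger on the first generating set:
f_1 = x_1^2 + 5x_1x_2 - 2x_1 + 4x_2 + 10, LT = x_1^2.
f_2 = 12x_2^3 + 9x_1x_2 - x_1 - 7x_2 + 15, LT = x_2^3.

The S-polynomials (S(f_1,f_2)) all reduce to 0 modulo the current basis, so we have a Gröbner basis.
Inter-reduce: drop elements whose leading term is divisible by another's, tail-reduce, and make monic.
Reduced Gröbner basis: {x_2^3 + 3/4x_1x_2 - 1/12x_1 - 7/12x_2 + 5/4, x_1^2 + 5x_1x_2 - 2x_1 + 4x_2 + 10}.

Buchberger on the second generating set:
h_1 = -12x_2^3 + 4x_1^2 + 11x_1x_2 - 7x_1 + 23x_2 + 25, LT = x_2^3.
h_2 = -36x_2^3 - 27x_1x_2 + 3x_1 + 21x_2 - 45, LT = x_2^3.

S(h_1,h_2): lcm = x_2^3. S = -1/3x_1^2 - 5/3x_1x_2 + 2/3x_1 - 4/3x_2 - 10/3.
  reduce S modulo (h_1, h_2):
  remainder -1/3x_1^2 - 5/3x_1x_2 + 2/3x_1 - 4/3x_2 - 10/3 ≠ 0; add k_3 = -1/3x_1^2 - 5/3x_1x_2 + 2/3x_1 - 4/3x_2 - 10/3 to the basis.

The other S-polynomials (S(h_1,k_3), S(h_2,k_3)) all reduce to 0 modulo the current basis, so we have a Gröbner basis.
Inter-reduce: drop elements whose leading term is divisible by another's, tail-reduce, and make monic.
Reduced Gröbner basis: {x_2^3 + 3/4x_1x_2 - 1/12x_1 - 7/12x_2 + 5/4, x_1^2 + 5x_1x_2 - 2x_1 + 4x_2 + 10}.

Same reduced basis, so the two generating sets span the same ideal.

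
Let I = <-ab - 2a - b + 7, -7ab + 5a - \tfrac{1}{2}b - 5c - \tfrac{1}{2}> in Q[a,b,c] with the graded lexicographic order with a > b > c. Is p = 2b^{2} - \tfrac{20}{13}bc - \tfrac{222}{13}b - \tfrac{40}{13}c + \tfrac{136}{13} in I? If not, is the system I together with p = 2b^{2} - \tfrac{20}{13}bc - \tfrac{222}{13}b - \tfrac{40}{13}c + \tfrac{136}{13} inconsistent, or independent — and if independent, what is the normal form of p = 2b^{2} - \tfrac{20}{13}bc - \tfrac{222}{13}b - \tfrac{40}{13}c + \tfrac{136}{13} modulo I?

2b^{2} - \tfrac{20}{13}bc - \tfrac{222}{13}b - \tfrac{40}{13}c + \tfrac{136}{13} lies in I (it reduces to 0).

First compute the reduced Gröbner basis of I by Buchberger's algorithm.
f_1 = -ab - 2a - b + 7, LT = ab.
f_2 = -7ab + 5a - \tfrac{1}{2}b - 5c - \tfrac{1}{2}, LT = ab.

S(f_1,f_2): lcm = ab. S = \tfrac{19}{7}a + \tfrac{13}{14}b - \tfrac{5}{7}c - \tfrac{99}{14}.
  reduce S modulo (f_1, f_2):
  remainder \tfrac{19}{7}a + \tfrac{13}{14}b - \tfrac{5}{7}c - \tfrac{99}{14} ≠ 0; add h_3 = \tfrac{19}{7}a + \tfrac{13}{14}b - \tfrac{5}{7}c - \tfrac{99}{14} to the basis.

S(f_1,h_3): lcm = ab. S = -\tfrac{13}{38}b^{2} + \tfrac{5}{19}bc + 2a + \tfrac{137}{38}b - 7.
  reduce S modulo (f_1, f_2, h_3):
  remainder -\tfrac{13}{38}b^{2} + \tfrac{5}{19}bc + \tfrac{111}{38}b + \tfrac{10}{19}c - \tfrac{34}{19} ≠ 0; add h_4 = -\tfrac{13}{38}b^{2} + \tfrac{5}{19}bc + \tfrac{111}{38}b + \tfrac{10}{19}c - \tfrac{34}{19} to the basis.

The other S-polynomials (S(f_2,h_3), S(f_1,h_4), S(f_2,h_4), S(h_3,h_4)) all reduce to 0 modulo the current basis, so we have a Gröbner basis.
Inter-reduce: drop elements whose leading term is divisible by another's, tail-reduce, and make monic.
Reduced Gröbner basis: {b^{2} - \tfrac{10}{13}bc - \tfrac{111}{13}b - \tfrac{20}{13}c + \tfrac{68}{13}, a + \tfrac{13}{38}b - \tfrac{5}{19}c - \tfrac{99}{38}}.
Label its elements g_1 = b^{2} - \tfrac{10}{13}bc - \tfrac{111}{13}b - \tfrac{20}{13}c + \tfrac{68}{13}, g_2 = a + \tfrac{13}{38}b - \tfrac{5}{19}c - \tfrac{99}{38}.

Reduce p = 2b^{2} - \tfrac{20}{13}bc - \tfrac{222}{13}b - \tfrac{40}{13}c + \tfrac{136}{13} modulo G:
  leading term b^{2}: subtract (2)·g_1 from 2b^{2} - \tfrac{20}{13}bc - \tfrac{222}{13}b - \tfrac{40}{13}c + \tfrac{136}{13} → 0
  normal form = 0.
Since the normal form is 0, p ∈ I.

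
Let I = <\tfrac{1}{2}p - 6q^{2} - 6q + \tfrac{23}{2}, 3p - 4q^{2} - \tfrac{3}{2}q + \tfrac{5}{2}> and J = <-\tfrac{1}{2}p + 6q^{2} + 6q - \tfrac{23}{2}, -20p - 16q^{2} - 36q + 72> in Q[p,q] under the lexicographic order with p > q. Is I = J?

Yes, the ideals are equal.

For a fixed monomial order, each ideal has a unique reduced Gröbner basis; comparing bases decides equality.
Buchberger on the first generating set:
f_1 = \tfrac{1}{2}p - 6q^{2} - 6q + \tfrac{23}{2}, LT = p.
f_2 = 3p - 4q^{2} - \tfrac{3}{2}q + \tfrac{5}{2}, LT = p.

S(f_1,f_2): lcm = p. S = -\tfrac{32}{3}q^{2} - \tfrac{23}{2}q + \tfrac{133}{6}.
  leading term q^{2}: no divisor's leading term divides it; move -\tfrac{32}{3}q^{2} to the remainder.
  leading term q: no divisor's leading term divides it; move -\tfrac{23}{2}q to the remainder.
  leading term 1: no divisor's leading term divides it; move \tfrac{133}{6} to the remainder.
  remainder -\tfrac{32}{3}q^{2} - \tfrac{23}{2}q + \tfrac{133}{6} ≠ 0; add g_3 = -\tfrac{32}{3}q^{2} - \tfrac{23}{2}q + \tfrac{133}{6} to the basis.

S(f_1,g_3): leading monomials are coprime, so the S-polynomial reduces to 0 (Buchberger's first criterion).
S(f_2,g_3): leading monomials are coprime, so the S-polynomial reduces to 0 (Buchberger's first criterion).
Every S-polynomial of the final basis reduces to 0, so we have a Gröbner basis.
Inter-reduce: drop elements whose leading term is divisible by another's, tail-reduce, and make monic.
Reduced Gröbner basis: {p + \tfrac{15}{16}q - \tfrac{31}{16}, q^{2} + \tfrac{69}{64}q - \tfrac{133}{64}}.

Buchberger on the second generating set:
h_1 = -\tfrac{1}{2}p + 6q^{2} + 6q - \tfrac{23}{2}, LT = p.
h_2 = -20p - 16q^{2} - 36q + 72, LT = p.

S(h_1,h_2): lcm = p. S = -\tfrac{64}{5}q^{2} - \tfrac{69}{5}q + \tfrac{133}{5}.
  leading term q^{2}: no divisor's leading term divides it; move -\tfrac{64}{5}q^{2} to the remainder.
  leading term q: no divisor's leading term divides it; move -\tfrac{69}{5}q to the remainder.
  leading term 1: no divisor's leading term divides it; move \tfrac{133}{5} to the remainder.
  remainder -\tfrac{64}{5}q^{2} - \tfrac{69}{5}q + \tfrac{133}{5} ≠ 0; add k_3 = -\tfrac{64}{5}q^{2} - \tfrac{69}{5}q + \tfrac{133}{5} to the basis.

S(h_1,k_3): leading monomials are coprime, so the S-polynomial reduces to 0 (Buchberger's first criterion).
S(h_2,k_3): leading monomials are coprime, so the S-polynomial reduces to 0 (Buchberger's first criterion).
Every S-polynomial of the final basis reduces to 0, so we have a Gröbner basis.
Inter-reduce: drop elements whose leading term is divisible by another's, tail-reduce, and make monic.
Reduced Gröbner basis: {p + \tfrac{15}{16}q - \tfrac{31}{16}, q^{2} + \tfrac{69}{64}q - \tfrac{133}{64}}.

Same reduced basis, so the two generating sets span the same ideal.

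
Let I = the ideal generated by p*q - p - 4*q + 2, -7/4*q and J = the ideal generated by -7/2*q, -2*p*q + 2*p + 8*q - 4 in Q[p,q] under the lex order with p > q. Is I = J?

Equality of ideals is decidable: compute both reduced Gröbner bases (unique for the ordering) and check whether they agree.
Buchberger on the first generating set:
f_1 = p*q - p - 4*q + 2, LT = p*q.
f_2 = -7/4*q, LT = q.

S(f_1,f_2): lcm = p*q. S = -p - 4*q + 2.
  leading term p: no divisor's leading term divides it; move -p to the remainder.
  leading term q: subtract (16/7)·f_2 from -4*q + 2 → 2
  leading term 1: no divisor's leading term divides it; move 2 to the remainder.
  remainder -p + 2 ≠ 0; add g_3 = -p + 2 to the basis.

The other S-polynomials (S(f_1,g_3), S(f_2,g_3)) all reduce to 0 modulo the current basis, so we have a Gröbner basis.
Inter-reduce: drop elements whose leading term is divisible by another's, tail-reduce, and make monic.
Reduced Gröbner basis: {p - 2, q}.

Buchberger on the second generating set:
h_1 = -7/2*q, LT = q.
h_2 = -2*p*q + 2*p + 8*q - 4, LT = p*q.

S(h_1,h_2): lcm = p*q. S = p + 4*q - 2.
  leading term p: no divisor's leading term divides it; move p to the remainder.
  leading term q: subtract (-8/7)·h_1 from 4*q - 2 → -2
  leading term 1: no divisor's leading term divides it; move -2 to the remainder.
  remainder p - 2 ≠ 0; add k_3 = p - 2 to the basis.

The other S-polynomials (S(h_1,k_3), S(h_2,k_3)) all reduce to 0 modulo the current basis, so we have a Gröbner basis.
Inter-reduce: drop elements whose leading term is divisible by another's, tail-reduce, and make monic.
Reduced Gröbner basis: {p - 2, q}.

Same reduced basis, so the two generating sets span the same ideal.

Yes, the ideals are equal.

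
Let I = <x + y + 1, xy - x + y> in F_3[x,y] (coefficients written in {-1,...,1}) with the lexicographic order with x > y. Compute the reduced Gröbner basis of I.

G = {x + y + 1, y^2 - y - 1}

f_1 = x + y + 1, LT = x.
f_2 = xy - x + y, LT = xy.

S(f_1,f_2): lcm = xy. S = x + y^2.
  leading term x: subtract (1)·f_1 from x + y^2 → y^2 - y - 1
  leading term y^2: no divisor's leading term divides it; move y^2 to the remainder.
  leading term y: no divisor's leading term divides it; move -y to the remainder.
  leading term 1: no divisor's leading term divides it; move -1 to the remainder.
  remainder y^2 - y - 1 ≠ 0; add g_3 = y^2 - y - 1 to the basis.

S(f_1,g_3): leading monomials are coprime, so the S-polynomial reduces to 0 (Buchberger's first criterion).
S(f_2,g_3): lcm = xy^2. S = x + y^2.
  leading term x: subtract (1)·f_1 from x + y^2 → y^2 - y - 1
  leading term y^2: subtract (1)·g_3 from y^2 - y - 1 → 0
  remainder 0.

Every S-polynomial of the final basis reduces to 0, so we have a Gröbner basis.
Inter-reduce: drop elements whose leading term is divisible by another's, tail-reduce, and make monic.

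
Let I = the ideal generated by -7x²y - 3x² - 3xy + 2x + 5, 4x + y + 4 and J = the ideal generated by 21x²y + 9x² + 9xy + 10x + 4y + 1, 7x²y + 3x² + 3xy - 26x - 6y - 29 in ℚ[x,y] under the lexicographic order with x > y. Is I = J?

Yes, the ideals are equal.

For a fixed monomial order, each ideal has a unique reduced Gröbner basis; comparing bases decides equality.
Buchberger on the first generating set:
f_1 = -7x²y - 3x² - 3xy + 2x + 5, LT = x²y.
f_2 = 4x + y + 4, LT = x.

S(f_1,f_2): lcm = x²y. S = 3/7x² - ¼xy² - 4/7xy - 2/7x - 5/7.
  leading term x²: subtract (3/28x)·f_2 from 3/7x² - ¼xy² - 4/7xy - 2/7x - 5/7 → -¼xy² - 19/28xy - 5/7x - 5/7
  leading term xy²: subtract (-1/16y²)·f_2 from -¼xy² - 19/28xy - 5/7x - 5/7 → -19/28xy - 5/7x + 1/16y³ + ¼y² - 5/7
  leading term xy: subtract (-19/112y)·f_2 from -19/28xy - 5/7x + 1/16y³ + ¼y² - 5/7 → -5/7x + 1/16y³ + 47/112y² + 19/28y - 5/7
  leading term x: subtract (-5/28)·f_2 from -5/7x + 1/16y³ + 47/112y² + 19/28y - 5/7 → 1/16y³ + 47/112y² + 6/7y
  leading term y³: no divisor's leading term divides it; move 1/16y³ to the remainder.
  leading term y²: no divisor's leading term divides it; move 47/112y² to the remainder.
  leading term y: no divisor's leading term divides it; move 6/7y to the remainder.
  remainder 1/16y³ + 47/112y² + 6/7y ≠ 0; add g_3 = 1/16y³ + 47/112y² + 6/7y to the basis.

The other S-polynomials (S(f_1,g_3), S(f_2,g_3)) all reduce to 0 modulo the current basis, so we have a Gröbner basis.
Inter-reduce: drop elements whose leading term is divisible by another's, tail-reduce, and make monic.
Reduced Gröbner basis: {x + ¼y + 1, y³ + 47/7y² + 96/7y}.

Buchberger on the second generating set:
h_1 = 21x²y + 9x² + 9xy + 10x + 4y + 1, LT = x²y.
h_2 = 7x²y + 3x² + 3xy - 26x - 6y - 29, LT = x²y.

S(h_1,h_2): lcm = x²y. S = 88/21x + 22/21y + 88/21.
  leading term x: no divisor's leading term divides it; move 88/21x to the remainder.
  leading term y: no divisor's leading term divides it; move 22/21y to the remainder.
  leading term 1: no divisor's leading term divides it; move 88/21 to the remainder.
  remainder 88/21x + 22/21y + 88/21 ≠ 0; add k_3 = 88/21x + 22/21y + 88/21 to the basis.

S(h_1,k_3): lcm = x²y. S = 3/7x² - ¼xy² - 4/7xy + 10/21x + 4/21y + 1/21.
  leading term x²: subtract (9/88x)·k_3 from 3/7x² - ¼xy² - 4/7xy + 10/21x + 4/21y + 1/21 → -¼xy² - 19/28xy + 1/21x + 4/21y + 1/21
  leading term xy²: subtract (-21/352y²)·k_3 from -¼xy² - 19/28xy + 1/21x + 4/21y + 1/21 → -19/28xy + 1/21x + 1/16y³ + ¼y² + 4/21y + 1/21
  leading term xy: subtract (-57/352y)·k_3 from -19/28xy + 1/21x + 1/16y³ + ¼y² + 4/21y + 1/21 → 1/21x + 1/16y³ + 47/112y² + 73/84y + 1/21
  leading term x: subtract (1/88)·k_3 from 1/21x + 1/16y³ + 47/112y² + 73/84y + 1/21 → 1/16y³ + 47/112y² + 6/7y
  leading term y³: no divisor's leading term divides it; move 1/16y³ to the remainder.
  leading term y²: no divisor's leading term divides it; move 47/112y² to the remainder.
  leading term y: no divisor's leading term divides it; move 6/7y to the remainder.
  remainder 1/16y³ + 47/112y² + 6/7y ≠ 0; add k_4 = 1/16y³ + 47/112y² + 6/7y to the basis.

The other S-polynomials (S(h_2,k_3), S(h_1,k_4), S(h_2,k_4), S(k_3,k_4)) all reduce to 0 modulo the current basis, so we have a Gröbner basis.
Inter-reduce: drop elements whose leading term is divisible by another's, tail-reduce, and make monic.
Reduced Gröbner basis: {x + ¼y + 1, y³ + 47/7y² + 96/7y}.

Same reduced basis, so the two generating sets span the same ideal.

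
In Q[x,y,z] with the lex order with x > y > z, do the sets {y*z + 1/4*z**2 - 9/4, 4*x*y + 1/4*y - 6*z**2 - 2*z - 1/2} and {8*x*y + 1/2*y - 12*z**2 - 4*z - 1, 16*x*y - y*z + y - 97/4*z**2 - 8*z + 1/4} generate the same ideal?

Yes, the ideals are equal.

Equality of ideals is decidable: compute both reduced Gröbner bases (unique for the ordering) and check whether they agree.
Buchberger on the first generating set:
f_1 = y*z + 1/4*z**2 - 9/4, LT = y*z.
f_2 = 4*x*y + 1/4*y - 6*z**2 - 2*z - 1/2, LT = x*y.

S(f_1,f_2): lcm = x*y*z. S = 1/4*x*z**2 - 9/4*x - 1/16*y*z + 3/2*z**3 + 1/2*z**2 + 1/8*z.
  reduce S modulo (f_1, f_2):
  remainder 1/4*x*z**2 - 9/4*x + 3/2*z**3 + 33/64*z**2 + 1/8*z - 9/64 ≠ 0; add g_3 = 1/4*x*z**2 - 9/4*x + 3/2*z**3 + 33/64*z**2 + 1/8*z - 9/64 to the basis.

The other S-polynomials (S(f_1,g_3), S(f_2,g_3)) all reduce to 0 modulo the current basis, so we have a Gröbner basis.
Inter-reduce: drop elements whose leading term is divisible by another's, tail-reduce, and make monic.
Reduced Gröbner basis: {x*y + 1/16*y - 3/2*z**2 - 1/2*z - 1/8, x*z**2 - 9*x + 6*z**3 + 33/16*z**2 + 1/2*z - 9/16, y*z + 1/4*z**2 - 9/4}.

Buchberger on the second generating set:
h_1 = 8*x*y + 1/2*y - 12*z**2 - 4*z - 1, LT = x*y.
h_2 = 16*x*y - y*z + y - 97/4*z**2 - 8*z + 1/4, LT = x*y.

S(h_1,h_2): lcm = x*y. S = 1/16*y*z + 1/64*z**2 - 9/64.
  reduce S modulo (h_1, h_2):
  remainder 1/16*y*z + 1/64*z**2 - 9/64 ≠ 0; add k_3 = 1/16*y*z + 1/64*z**2 - 9/64 to the basis.

S(h_1,k_3): lcm = x*y*z. S = -1/4*x*z**2 + 9/4*x + 1/16*y*z - 3/2*z**3 - 1/2*z**2 - 1/8*z.
  reduce S modulo (h_1, h_2, k_3):
  remainder -1/4*x*z**2 + 9/4*x - 3/2*z**3 - 33/64*z**2 - 1/8*z + 9/64 ≠ 0; add k_4 = -1/4*x*z**2 + 9/4*x - 3/2*z**3 - 33/64*z**2 - 1/8*z + 9/64 to the basis.

The other S-polynomials (S(h_2,k_3), S(h_1,k_4), S(h_2,k_4), S(k_3,k_4)) all reduce to 0 modulo the current basis, so we have a Gröbner basis.
Inter-reduce: drop elements whose leading term is divisible by another's, tail-reduce, and make monic.
Reduced Gröbner basis: {x*y + 1/16*y - 3/2*z**2 - 1/2*z - 1/8, x*z**2 - 9*x + 6*z**3 + 33/16*z**2 + 1/2*z - 9/16, y*z + 1/4*z**2 - 9/4}.

The two bases agree; hence the ideals are identical.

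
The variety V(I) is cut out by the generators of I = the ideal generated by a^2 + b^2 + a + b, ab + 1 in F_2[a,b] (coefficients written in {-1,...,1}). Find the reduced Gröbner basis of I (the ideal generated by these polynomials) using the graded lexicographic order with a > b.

G = {b^3 + b^2 + a + 1, a^2 + b^2 + a + b, ab + 1}

f_1 = a^2 + b^2 + a + b, LT = a^2.
f_2 = ab + 1, LT = ab.

S(f_1,f_2): lcm = a^2b. S = b^3 + ab + b^2 + a.
  leading term b^3: no divisor's leading term divides it; move b^3 to the remainder.
  leading term ab: subtract (1)·f_2 from ab + b^2 + a → b^2 + a + 1
  leading term b^2: no divisor's leading term divides it; move b^2 to the remainder.
  leading term a: no divisor's leading term divides it; move a to the remainder.
  leading term 1: no divisor's leading term divides it; move 1 to the remainder.
  remainder b^3 + b^2 + a + 1 ≠ 0; add g_3 = b^3 + b^2 + a + 1 to the basis.

The other S-polynomials (S(f_1,g_3), S(f_2,g_3)) all reduce to 0 modulo the current basis, so we have a Gröbner basis.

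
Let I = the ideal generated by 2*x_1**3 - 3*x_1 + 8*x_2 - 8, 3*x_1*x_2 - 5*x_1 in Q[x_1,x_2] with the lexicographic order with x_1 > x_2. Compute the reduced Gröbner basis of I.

G = {x_1**3 - 3/2*x_1 + 4*x_2 - 4, x_1*x_2 - 5/3*x_1, x_2**2 - 8/3*x_2 + 5/3}

This is the nonlinear analogue of row-reducing a linear system.

f_1 = 2*x_1**3 - 3*x_1 + 8*x_2 - 8, LT = x_1**3.
f_2 = 3*x_1*x_2 - 5*x_1, LT = x_1*x_2.

S(f_1,f_2): lcm = x_1**3*x_2. S = 5/3*x_1**3 - 3/2*x_1*x_2 + 4*x_2**2 - 4*x_2.
  leading term x_1**3: subtract (5/6)·f_1 from 5/3*x_1**3 - 3/2*x_1*x_2 + 4*x_2**2 - 4*x_2 → -3/2*x_1*x_2 + 5/2*x_1 + 4*x_2**2 - 32/3*x_2 + 20/3
  leading term x_1*x_2: subtract (-1/2)·f_2 from -3/2*x_1*x_2 + 5/2*x_1 + 4*x_2**2 - 32/3*x_2 + 20/3 → 4*x_2**2 - 32/3*x_2 + 20/3
  leading term x_2**2: no divisor's leading term divides it; move 4*x_2**2 to the remainder.
  leading term x_2: no divisor's leading term divides it; move -32/3*x_2 to the remainder.
  leading term 1: no divisor's leading term divides it; move 20/3 to the remainder.
  remainder 4*x_2**2 - 32/3*x_2 + 20/3 ≠ 0; add g_3 = 4*x_2**2 - 32/3*x_2 + 20/3 to the basis.

S(f_1,g_3): leading monomials are coprime, so the S-polynomial reduces to 0 (Buchberger's first criterion).
S(f_2,g_3): lcm = x_1*x_2**2. S = x_1*x_2 - 5/3*x_1.
  leading term x_1*x_2: subtract (1/3)·f_2 from x_1*x_2 - 5/3*x_1 → 0
  remainder 0.

Every S-polynomial of the final basis reduces to 0, so we have a Gröbner basis.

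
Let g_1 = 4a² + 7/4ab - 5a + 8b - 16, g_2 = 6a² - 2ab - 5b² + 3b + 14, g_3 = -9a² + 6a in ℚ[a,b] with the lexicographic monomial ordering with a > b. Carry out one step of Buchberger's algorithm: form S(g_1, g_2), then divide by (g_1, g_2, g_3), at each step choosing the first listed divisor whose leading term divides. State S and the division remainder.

S(g_1, g_2) = 37/48ab - 5/4a + ⅚b² + 3/2b - 19/3; remainder on division = 37/48ab - 5/4a + ⅚b² + 3/2b - 19/3.

lcm(LM(g_1), LM(g_2)) = a².
S = (lcm/LT(g_1))·g_1 − (lcm/LT(g_2))·g_2 = 37/48ab - 5/4a + ⅚b² + 3/2b - 19/3.
Reduce S modulo (g_1, g_2, g_3) in that order:
  leading term ab: no divisor's leading term divides it; move 37/48ab to the remainder.
  leading term a: no divisor's leading term divides it; move -5/4a to the remainder.
  leading term b²: no divisor's leading term divides it; move ⅚b² to the remainder.
  leading term b: no divisor's leading term divides it; move 3/2b to the remainder.
  leading term 1: no divisor's leading term divides it; move -19/3 to the remainder.
The remainder 37/48ab - 5/4a + ⅚b² + 3/2b - 19/3 is nonzero, so it would be added as the next basis element.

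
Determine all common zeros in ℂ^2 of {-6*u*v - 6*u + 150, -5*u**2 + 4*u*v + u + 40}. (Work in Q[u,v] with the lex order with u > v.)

Compute a lex Gröbner basis by Buchberger's algorithm.
f_1 = -6*u*v - 6*u + 150, LT = u*v.
f_2 = -5*u**2 + 4*u*v + u + 40, LT = u**2.

S(f_1,f_2): lcm = u**2*v. S = u**2 + 4/5*u*v**2 + 1/5*u*v - 25*u + 8*v.
  leading term u**2: subtract (-1/5)·f_2 from u**2 + 4/5*u*v**2 + 1/5*u*v - 25*u + 8*v → 4/5*u*v**2 + u*v - 124/5*u + 8*v + 8
  leading term u*v**2: subtract (-2/15*v)·f_1 from 4/5*u*v**2 + u*v - 124/5*u + 8*v + 8 → 1/5*u*v - 124/5*u + 28*v + 8
  leading term u*v: subtract (-1/30)·f_1 from 1/5*u*v - 124/5*u + 28*v + 8 → -25*u + 28*v + 13
  leading term u: no divisor's leading term divides it; move -25*u to the remainder.
  leading term v: no divisor's leading term divides it; move 28*v to the remainder.
  leading term 1: no divisor's leading term divides it; move 13 to the remainder.
  remainder -25*u + 28*v + 13 ≠ 0; add h_3 = -25*u + 28*v + 13 to the basis.

S(f_1,h_3): lcm = u*v. S = u + 28/25*v**2 + 13/25*v - 25.
  leading term u: subtract (-1/25)·h_3 from u + 28/25*v**2 + 13/25*v - 25 → 28/25*v**2 + 41/25*v - 612/25
  leading term v**2: no divisor's leading term divides it; move 28/25*v**2 to the remainder.
  leading term v: no divisor's leading term divides it; move 41/25*v to the remainder.
  leading term 1: no divisor's leading term divides it; move -612/25 to the remainder.
  remainder 28/25*v**2 + 41/25*v - 612/25 ≠ 0; add h_4 = 28/25*v**2 + 41/25*v - 612/25 to the basis.

S(f_2,h_3): lcm = u**2. S = 8/25*u*v + 8/25*u - 8.
  leading term u*v: subtract (-4/75)·f_1 from 8/25*u*v + 8/25*u - 8 → 0
  remainder 0.

S(f_1,h_4): lcm = u*v**2. S = -13/28*u*v + 153/7*u - 25*v.
  leading term u*v: subtract (13/168)·f_1 from -13/28*u*v + 153/7*u - 25*v → 625/28*u - 25*v - 325/28
  leading term u: subtract (-25/28)·h_3 from 625/28*u - 25*v - 325/28 → 0
  remainder 0.

S(f_2,h_4): leading monomials are coprime, so the S-polynomial reduces to 0 (Buchberger's first criterion).
S(h_3,h_4): leading monomials are coprime, so the S-polynomial reduces to 0 (Buchberger's first criterion).
Every S-polynomial of the final basis reduces to 0, so we have a Gröbner basis.
Inter-reduce: drop elements whose leading term is divisible by another's, tail-reduce, and make monic.
Reduced Gröbner basis: {u - 28/25*v - 13/25, v**2 + 41/28*v - 153/7}.

A lex Gröbner basis eliminates variables successively. Here v**2 + 41/28*v - 153/7 depends only on v, with roots {-153/28, 4}; lifting each root through the earlier basis elements recovers the full solutions.
  v = -153/28: the earlier basis element becomes u + 28/5 = 0, giving u = -28/5 — point (-28/5, -153/28).
  v = 4: the earlier basis element becomes u - 5 = 0, giving u = 5 — point (5, 4).
Substituting each solution back into the original system confirms all equations vanish.
This is the nonlinear analogue of row-reducing a linear system.

{(-28/5, -153/28), (5, 4)}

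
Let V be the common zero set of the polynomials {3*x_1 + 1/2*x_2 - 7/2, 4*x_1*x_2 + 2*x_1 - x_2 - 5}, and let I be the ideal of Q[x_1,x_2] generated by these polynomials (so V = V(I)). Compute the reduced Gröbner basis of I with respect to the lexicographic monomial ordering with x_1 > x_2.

f_1 = 3*x_1 + 1/2*x_2 - 7/2, LT = x_1.
f_2 = 4*x_1*x_2 + 2*x_1 - x_2 - 5, LT = x_1*x_2.

S(f_1,f_2): lcm = x_1*x_2. S = -1/2*x_1 + 1/6*x_2**2 - 11/12*x_2 + 5/4.
  leading term x_1: subtract (-1/6)·f_1 from -1/2*x_1 + 1/6*x_2**2 - 11/12*x_2 + 5/4 → 1/6*x_2**2 - 5/6*x_2 + 2/3
  leading term x_2**2: no divisor's leading term divides it; move 1/6*x_2**2 to the remainder.
  leading term x_2: no divisor's leading term divides it; move -5/6*x_2 to the remainder.
  leading term 1: no divisor's leading term divides it; move 2/3 to the remainder.
  remainder 1/6*x_2**2 - 5/6*x_2 + 2/3 ≠ 0; add g_3 = 1/6*x_2**2 - 5/6*x_2 + 2/3 to the basis.

The other S-polynomials (S(f_1,g_3), S(f_2,g_3)) all reduce to 0 modulo the current basis, so we have a Gröbner basis.
Inter-reduce: drop elements whose leading term is divisible by another's, tail-reduce, and make monic.

G = {x_1 + 1/6*x_2 - 7/6, x_2**2 - 5*x_2 + 4}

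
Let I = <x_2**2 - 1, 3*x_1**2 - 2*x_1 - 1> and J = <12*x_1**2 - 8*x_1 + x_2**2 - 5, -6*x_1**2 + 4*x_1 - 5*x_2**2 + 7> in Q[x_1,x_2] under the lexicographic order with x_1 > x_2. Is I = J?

Two ideals are equal iff their reduced Gröbner bases coincide (the reduced basis is unique for a fixed ordering).
Buchberger on the first generating set:
f_1 = x_2**2 - 1, LT = x_2**2.
f_2 = 3*x_1**2 - 2*x_1 - 1, LT = x_1**2.

The S-polynomials (S(f_1,f_2)) all reduce to 0 modulo the current basis, so we have a Gröbner basis.
Inter-reduce: drop elements whose leading term is divisible by another's, tail-reduce, and make monic.
Reduced Gröbner basis: {x_1**2 - 2/3*x_1 - 1/3, x_2**2 - 1}.

Buchberger on the second generating set:
h_1 = 12*x_1**2 - 8*x_1 + x_2**2 - 5, LT = x_1**2.
h_2 = -6*x_1**2 + 4*x_1 - 5*x_2**2 + 7, LT = x_1**2.

S(h_1,h_2): lcm = x_1**2. S = -3/4*x_2**2 + 3/4.
  leading term x_2**2: no divisor's leading term divides it; move -3/4*x_2**2 to the remainder.
  leading term 1: no divisor's leading term divides it; move 3/4 to the remainder.
  remainder -3/4*x_2**2 + 3/4 ≠ 0; add k_3 = -3/4*x_2**2 + 3/4 to the basis.

The other S-polynomials (S(h_1,k_3), S(h_2,k_3)) all reduce to 0 modulo the current basis, so we have a Gröbner basis.
Inter-reduce: drop elements whose leading term is divisible by another's, tail-reduce, and make monic.
Reduced Gröbner basis: {x_1**2 - 2/3*x_1 - 1/3, x_2**2 - 1}.

These coincide, so the ideals are equal.

Yes, the ideals are equal.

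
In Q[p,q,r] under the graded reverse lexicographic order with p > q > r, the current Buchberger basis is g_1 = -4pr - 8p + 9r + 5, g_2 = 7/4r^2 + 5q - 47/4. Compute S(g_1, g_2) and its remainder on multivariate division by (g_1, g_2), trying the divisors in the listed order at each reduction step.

S(g_1, g_2) = -20/7pq + 2pr - 9/4r^2 + 47/7p - 5/4r; remainder on division = -20/7pq + 19/7p + 45/7q + 13/4r - 353/28.

lcm(LM(g_1), LM(g_2)) = pr^2.
S = (lcm/LT(g_1))·g_1 − (lcm/LT(g_2))·g_2 = -20/7pq + 2pr - 9/4r^2 + 47/7p - 5/4r.
Reduce S modulo (g_1, g_2) in that order:
  leading term pq: no divisor's leading term divides it; move -20/7pq to the remainder.
  leading term pr: subtract (-1/2)·g_1 from 2pr - 9/4r^2 + 47/7p - 5/4r → -9/4r^2 + 19/7p + 13/4r + 5/2
  leading term r^2: subtract (-9/7)·g_2 from -9/4r^2 + 19/7p + 13/4r + 5/2 → 19/7p + 45/7q + 13/4r - 353/28
  leading term p: no divisor's leading term divides it; move 19/7p to the remainder.
  leading term q: no divisor's leading term divides it; move 45/7q to the remainder.
  leading term r: no divisor's leading term divides it; move 13/4r to the remainder.
  leading term 1: no divisor's leading term divides it; move -353/28 to the remainder.
The remainder -20/7pq + 19/7p + 45/7q + 13/4r - 353/28 is nonzero, so it would be added as the next basis element.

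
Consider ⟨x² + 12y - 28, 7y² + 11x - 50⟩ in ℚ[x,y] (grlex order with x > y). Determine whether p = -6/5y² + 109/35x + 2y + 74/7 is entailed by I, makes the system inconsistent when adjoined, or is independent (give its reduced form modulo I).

First compute the reduced Gröbner basis of I by Buchberger's algorithm.
f_1 = x² + 12y - 28, LT = x².
f_2 = 7y² + 11x - 50, LT = y².

The S-polynomials (S(f_1,f_2)) all reduce to 0 modulo the current basis, so we have a Gröbner basis.
Inter-reduce: drop elements whose leading term is divisible by another's, tail-reduce, and make monic.
Reduced Gröbner basis: {x² + 12y - 28, y² + 11/7x - 50/7}.
Label its elements g_1 = x² + 12y - 28, g_2 = y² + 11/7x - 50/7.

Reduce p = -6/5y² + 109/35x + 2y + 74/7 modulo G:
  leading term y²: subtract (-6/5)·g_2 from -6/5y² + 109/35x + 2y + 74/7 → 5x + 2y + 2
  leading term x: no divisor's leading term divides it; move 5x to the remainder.
  leading term y: no divisor's leading term divides it; move 2y to the remainder.
  leading term 1: no divisor's leading term divides it; move 2 to the remainder.
  normal form = 5x + 2y + 2.
The normal form is nonzero, so p ∉ I. Since p minus its normal form lies in I, I + (p) = I + (r) where r = 5x + 2y + 2; decide whether this ideal is the whole ring.
Run Buchberger on G together with r (pairs among the g_i already reduce to 0 since G is a Gröbner basis):
g_1 = x² + 12y - 28, LT = x².
g_2 = y² + 11/7x - 50/7, LT = y².
r = 5x + 2y + 2, LT = x.

S(g_1,r): lcm = x². S = -⅖xy - ⅖x + 12y - 28.
  reduce S modulo (g_1, g_2, r):
  remainder 10868/875y - 23272/875 ≠ 0; add m_4 = 10868/875y - 23272/875 to the basis.

S(g_2,m_4): lcm = y². S = 11/7x + 5818/2717y - 50/7.
  reduce S modulo (g_1, g_2, r, m_4):
  remainder -33456400/7382089 ≠ 0; add m_5 = -33456400/7382089 to the basis.

The other S-polynomials (S(g_1,g_2), S(g_2,r), S(g_1,m_4), S(r,m_4), S(g_1,m_5), S(g_2,m_5), S(r,m_5), S(m_4,m_5)) all reduce to 0 modulo the current basis, so we have a Gröbner basis.
Inter-reduce: drop elements whose leading term is divisible by another's, tail-reduce, and make monic.
Reduced Gröbner basis: {1}.
The reduced Gröbner basis of I + (p) is {1}: the ideal is the whole ring, so the enlarged system has no common solution — adjoining p is inconsistent.

Adjoining -6/5y² + 109/35x + 2y + 74/7 makes the ideal the whole ring: the system is inconsistent.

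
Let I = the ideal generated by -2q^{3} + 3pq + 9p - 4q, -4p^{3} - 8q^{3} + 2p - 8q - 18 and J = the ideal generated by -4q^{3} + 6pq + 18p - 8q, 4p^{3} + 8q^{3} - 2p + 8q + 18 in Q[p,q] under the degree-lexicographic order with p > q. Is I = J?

Yes, the ideals are equal.

Since reduced Gröbner bases are canonical representatives of ideals under a given ordering, it suffices to compute and compare them.
Buchberger on the first generating set:
f_1 = -2q^{3} + 3pq + 9p - 4q, LT = q^{3}.
f_2 = -4p^{3} - 8q^{3} + 2p - 8q - 18, LT = p^{3}.

The S-polynomials (S(f_1,f_2)) all reduce to 0 modulo the current basis, so we have a Gröbner basis.
Inter-reduce: drop elements whose leading term is divisible by another's, tail-reduce, and make monic.
Reduced Gröbner basis: {p^{3} + 3pq + \tfrac{17}{2}p - 2q + \tfrac{9}{2}, q^{3} - \tfrac{3}{2}pq - \tfrac{9}{2}p + 2q}.

Buchberger on the second generating set:
h_1 = -4q^{3} + 6pq + 18p - 8q, LT = q^{3}.
h_2 = 4p^{3} + 8q^{3} - 2p + 8q + 18, LT = p^{3}.

The S-polynomials (S(h_1,h_2)) all reduce to 0 modulo the current basis, so we have a Gröbner basis.
Inter-reduce: drop elements whose leading term is divisible by another's, tail-reduce, and make monic.
Reduced Gröbner basis: {p^{3} + 3pq + \tfrac{17}{2}p - 2q + \tfrac{9}{2}, q^{3} - \tfrac{3}{2}pq - \tfrac{9}{2}p + 2q}.

The two bases agree; hence the ideals are identical.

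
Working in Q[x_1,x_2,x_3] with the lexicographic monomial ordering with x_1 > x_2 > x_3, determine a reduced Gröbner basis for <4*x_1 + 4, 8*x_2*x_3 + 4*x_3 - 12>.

f_1 = 4*x_1 + 4, LT = x_1.
f_2 = 8*x_2*x_3 + 4*x_3 - 12, LT = x_2*x_3.

The S-polynomials (S(f_1,f_2)) all reduce to 0 modulo the current basis, so we have a Gröbner basis.

G = {x_1 + 1, x_2*x_3 + 1/2*x_3 - 3/2}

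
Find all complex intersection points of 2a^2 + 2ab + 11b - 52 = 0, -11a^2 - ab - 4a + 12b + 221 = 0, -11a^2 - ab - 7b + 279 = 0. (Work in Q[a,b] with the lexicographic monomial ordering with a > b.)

{(-5, 2)}

Compute a lex Gröbner basis by Buchberger's algorithm.
f_1 = 2a^2 + 2ab + 11b - 52, LT = a^2.
f_2 = -11a^2 - ab - 4a + 12b + 221, LT = a^2.
f_3 = -11a^2 - ab - 7b + 279, LT = a^2.

S(f_1,f_2): lcm = a^2. S = 10/11ab - 4/11a + 145/22b - 65/11.
  leading term ab: no divisor's leading term divides it; move 10/11ab to the remainder.
  leading term a: no divisor's leading term divides it; move -4/11a to the remainder.
  leading term b: no divisor's leading term divides it; move 145/22b to the remainder.
  leading term 1: no divisor's leading term divides it; move -65/11 to the remainder.
  remainder 10/11ab - 4/11a + 145/22b - 65/11 ≠ 0; add h_4 = 10/11ab - 4/11a + 145/22b - 65/11 to the basis.

S(f_1,f_3): lcm = a^2. S = 10/11ab + 107/22b - 7/11.
  leading term ab: subtract (1)·h_4 from 10/11ab + 107/22b - 7/11 → 4/11a - 19/11b + 58/11
  leading term a: no divisor's leading term divides it; move 4/11a to the remainder.
  leading term b: no divisor's leading term divides it; move -19/11b to the remainder.
  leading term 1: no divisor's leading term divides it; move 58/11 to the remainder.
  remainder 4/11a - 19/11b + 58/11 ≠ 0; add h_5 = 4/11a - 19/11b + 58/11 to the basis.

S(f_1,h_4): lcm = a^2b. S = 2/5a^2 + ab^2 - 29/4ab + 13/2a + 11/2b^2 - 26b.
  leading term a^2: subtract (1/5)·f_1 from 2/5a^2 + ab^2 - 29/4ab + 13/2a + 11/2b^2 - 26b → ab^2 - 153/20ab + 13/2a + 11/2b^2 - 141/5b + 52/5
  leading term ab^2: subtract (11/10b)·h_4 from ab^2 - 153/20ab + 13/2a + 11/2b^2 - 141/5b + 52/5 → -29/4ab + 13/2a - 7/4b^2 - 217/10b + 52/5
  leading term ab: subtract (-319/40)·h_4 from -29/4ab + 13/2a - 7/4b^2 - 217/10b + 52/5 → 18/5a - 7/4b^2 + 2469/80b - 1469/40
  leading term a: subtract (99/10)·h_5 from 18/5a - 7/4b^2 + 2469/80b - 1469/40 → -7/4b^2 + 3837/80b - 3557/40
  leading term b^2: no divisor's leading term divides it; move -7/4b^2 to the remainder.
  leading term b: no divisor's leading term divides it; move 3837/80b to the remainder.
  leading term 1: no divisor's leading term divides it; move -3557/40 to the remainder.
  remainder -7/4b^2 + 3837/80b - 3557/40 ≠ 0; add h_6 = -7/4b^2 + 3837/80b - 3557/40 to the basis.

S(f_3,h_4): lcm = a^2b. S = 2/5a^2 + 1/11ab^2 - 29/4ab + 13/2a + 7/11b^2 - 279/11b.
  leading term a^2: subtract (1/5)·f_1 from 2/5a^2 + 1/11ab^2 - 29/4ab + 13/2a + 7/11b^2 - 279/11b → 1/11ab^2 - 153/20ab + 13/2a + 7/11b^2 - 1516/55b + 52/5
  leading term ab^2: subtract (1/10b)·h_4 from 1/11ab^2 - 153/20ab + 13/2a + 7/11b^2 - 1516/55b + 52/5 → -335/44ab + 13/2a - 1/44b^2 - 2967/110b + 52/5
  leading term ab: subtract (-67/8)·h_4 from -335/44ab + 13/2a - 1/44b^2 - 2967/110b + 52/5 → 38/11a - 1/44b^2 + 24839/880b - 17199/440
  leading term a: subtract (19/2)·h_5 from 38/11a - 1/44b^2 + 24839/880b - 17199/440 → -1/44b^2 + 39279/880b - 39239/440
  leading term b^2: subtract (1/77)·h_6 from -1/44b^2 + 39279/880b - 39239/440 → 67779/1540b - 67779/770
  leading term b: no divisor's leading term divides it; move 67779/1540b to the remainder.
  leading term 1: no divisor's leading term divides it; move -67779/770 to the remainder.
  remainder 67779/1540b - 67779/770 ≠ 0; add h_7 = 67779/1540b - 67779/770 to the basis.

The other S-polynomials (S(f_2,f_3), S(f_2,h_4), S(f_1,h_5), S(f_2,h_5), S(f_3,h_5), S(h_4,h_5), S(f_1,h_6), S(f_2,h_6), S(f_3,h_6), S(h_4,h_6), S(h_5,h_6), S(f_1,h_7), S(f_2,h_7), S(f_3,h_7), S(h_4,h_7), S(h_5,h_7), S(h_6,h_7)) all reduce to 0 modulo the current basis, so we have a Gröbner basis.
Inter-reduce: drop elements whose leading term is divisible by another's, tail-reduce, and make monic.
Reduced Gröbner basis: {a + 5, b - 2}.

The lex basis is triangular: the last element involves only b. Solving b - 2 = 0 gives b ∈ {2}; substituting each value into the earlier elements determines the remaining variables.
  b = 2: the earlier basis element becomes a + 5 = 0, giving a = -5 — point (-5, 2).
Substituting each solution back into the original system confirms all equations vanish.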